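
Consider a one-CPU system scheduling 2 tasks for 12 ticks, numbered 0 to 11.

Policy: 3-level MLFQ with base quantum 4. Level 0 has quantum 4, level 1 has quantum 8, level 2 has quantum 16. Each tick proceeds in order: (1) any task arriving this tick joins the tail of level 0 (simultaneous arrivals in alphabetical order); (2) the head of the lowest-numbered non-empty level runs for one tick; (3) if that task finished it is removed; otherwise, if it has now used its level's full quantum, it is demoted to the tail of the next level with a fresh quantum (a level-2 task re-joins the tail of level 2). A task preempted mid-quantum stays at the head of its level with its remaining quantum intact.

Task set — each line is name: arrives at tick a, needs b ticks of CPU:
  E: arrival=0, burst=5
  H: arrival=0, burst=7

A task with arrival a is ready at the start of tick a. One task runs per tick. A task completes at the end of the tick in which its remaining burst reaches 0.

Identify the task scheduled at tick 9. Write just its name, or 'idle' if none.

t=0: L0/L1/L2 = EH/-/- → run E
t=1: L0/L1/L2 = EH/-/- → run E
t=2: L0/L1/L2 = EH/-/- → run E
t=3: L0/L1/L2 = EH/-/- → run E
t=4: L0/L1/L2 = H/E/- → run H
t=5: L0/L1/L2 = H/E/- → run H
t=6: L0/L1/L2 = H/E/- → run H
t=7: L0/L1/L2 = H/E/- → run H
t=8: L0/L1/L2 = -/EH/- → run E
t=9: L0/L1/L2 = -/H/- → run H
t=10: L0/L1/L2 = -/H/- → run H
t=11: L0/L1/L2 = -/H/- → run H

running at tick 9 = H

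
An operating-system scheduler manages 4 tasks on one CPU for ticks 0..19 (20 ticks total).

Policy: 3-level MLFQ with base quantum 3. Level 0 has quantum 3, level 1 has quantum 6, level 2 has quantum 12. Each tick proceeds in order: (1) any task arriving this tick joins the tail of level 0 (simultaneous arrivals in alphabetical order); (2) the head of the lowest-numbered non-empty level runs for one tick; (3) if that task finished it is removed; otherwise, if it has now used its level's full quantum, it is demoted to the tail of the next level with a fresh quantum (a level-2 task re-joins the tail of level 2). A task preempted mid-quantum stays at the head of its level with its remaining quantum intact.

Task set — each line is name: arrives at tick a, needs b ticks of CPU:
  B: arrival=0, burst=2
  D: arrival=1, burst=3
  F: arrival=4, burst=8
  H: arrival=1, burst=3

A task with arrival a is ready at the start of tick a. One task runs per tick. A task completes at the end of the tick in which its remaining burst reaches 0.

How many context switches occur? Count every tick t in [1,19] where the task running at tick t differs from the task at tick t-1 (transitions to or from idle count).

context switches = 4

t=0: L0/L1/L2 = B/-/- → run B
t=1: L0/L1/L2 = BDH/-/- → run B
t=2: L0/L1/L2 = DH/-/- → run D
t=3: L0/L1/L2 = DH/-/- → run D
t=4: L0/L1/L2 = DHF/-/- → run D
t=5: L0/L1/L2 = HF/-/- → run H
t=6: L0/L1/L2 = HF/-/- → run H
t=7: L0/L1/L2 = HF/-/- → run H
t=8: L0/L1/L2 = F/-/- → run F
t=9: L0/L1/L2 = F/-/- → run F
t=10: L0/L1/L2 = F/-/- → run F
t=11: L0/L1/L2 = -/F/- → run F
t=12: L0/L1/L2 = -/F/- → run F
t=13: L0/L1/L2 = -/F/- → run F
t=14: L0/L1/L2 = -/F/- → run F
t=15: L0/L1/L2 = -/F/- → run F
t=16: (idle)
t=17: (idle)
t=18: (idle)
t=19: (idle)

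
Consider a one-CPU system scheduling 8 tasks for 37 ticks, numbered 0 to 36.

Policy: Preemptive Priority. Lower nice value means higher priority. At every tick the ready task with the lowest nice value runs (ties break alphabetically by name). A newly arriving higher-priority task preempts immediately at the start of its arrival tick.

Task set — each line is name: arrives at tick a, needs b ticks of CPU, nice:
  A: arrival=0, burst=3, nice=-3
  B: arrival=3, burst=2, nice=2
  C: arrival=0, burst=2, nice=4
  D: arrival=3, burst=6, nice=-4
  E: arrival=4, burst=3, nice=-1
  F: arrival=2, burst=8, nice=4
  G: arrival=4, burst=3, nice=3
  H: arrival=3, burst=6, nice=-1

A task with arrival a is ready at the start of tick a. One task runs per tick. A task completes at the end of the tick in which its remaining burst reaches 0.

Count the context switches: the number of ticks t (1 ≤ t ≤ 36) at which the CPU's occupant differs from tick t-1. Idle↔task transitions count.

t=0: ready={A,C} → run A
t=1: ready={A,C} → run A
t=2: ready={A,C,F} → run A
t=3: ready={B,C,D,F,H} → run D
t=4: ready={B,C,D,E,F,G,H} → run D
t=5: ready={B,C,D,E,F,G,H} → run D
t=6: ready={B,C,D,E,F,G,H} → run D
t=7: ready={B,C,D,E,F,G,H} → run D
t=8: ready={B,C,D,E,F,G,H} → run D
t=9: ready={B,C,E,F,G,H} → run E
t=10: ready={B,C,E,F,G,H} → run E
t=11: ready={B,C,E,F,G,H} → run E
t=12: ready={B,C,F,G,H} → run H
t=13: ready={B,C,F,G,H} → run H
t=14: ready={B,C,F,G,H} → run H
t=15: ready={B,C,F,G,H} → run H
t=16: ready={B,C,F,G,H} → run H
t=17: ready={B,C,F,G,H} → run H
t=18: ready={B,C,F,G} → run B
t=19: ready={B,C,F,G} → run B
t=20: ready={C,F,G} → run G
t=21: ready={C,F,G} → run G
t=22: ready={C,F,G} → run G
t=23: ready={C,F} → run C
t=24: ready={C,F} → run C
t=25: ready={F} → run F
t=26: ready={F} → run F
t=27: ready={F} → run F
t=28: ready={F} → run F
t=29: ready={F} → run F
t=30: ready={F} → run F
t=31: ready={F} → run F
t=32: ready={F} → run F
t=33: (idle)
t=34: (idle)
t=35: (idle)
t=36: (idle)

context switches = 8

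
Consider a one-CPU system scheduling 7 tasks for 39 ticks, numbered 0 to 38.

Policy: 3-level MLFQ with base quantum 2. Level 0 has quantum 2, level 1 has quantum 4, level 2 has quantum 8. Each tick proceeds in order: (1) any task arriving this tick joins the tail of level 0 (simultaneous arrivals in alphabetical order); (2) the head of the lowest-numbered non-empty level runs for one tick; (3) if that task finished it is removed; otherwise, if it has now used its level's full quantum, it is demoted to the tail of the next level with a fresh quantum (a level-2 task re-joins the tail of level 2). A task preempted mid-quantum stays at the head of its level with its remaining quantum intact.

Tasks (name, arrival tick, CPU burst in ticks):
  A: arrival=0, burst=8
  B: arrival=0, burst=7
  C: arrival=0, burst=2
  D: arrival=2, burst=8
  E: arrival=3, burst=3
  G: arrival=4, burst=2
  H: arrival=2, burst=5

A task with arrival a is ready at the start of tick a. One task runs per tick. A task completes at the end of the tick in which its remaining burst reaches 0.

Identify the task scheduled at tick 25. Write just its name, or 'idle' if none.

t=0: L0/L1/L2 = ABC/-/- → run A
t=1: L0/L1/L2 = ABC/-/- → run A
t=2: L0/L1/L2 = BCDH/A/- → run B
t=3: L0/L1/L2 = BCDHE/A/- → run B
t=4: L0/L1/L2 = CDHEG/AB/- → run C
t=5: L0/L1/L2 = CDHEG/AB/- → run C
t=6: L0/L1/L2 = DHEG/AB/- → run D
t=7: L0/L1/L2 = DHEG/AB/- → run D
t=8: L0/L1/L2 = HEG/ABD/- → run H
t=9: L0/L1/L2 = HEG/ABD/- → run H
t=10: L0/L1/L2 = EG/ABDH/- → run E
t=11: L0/L1/L2 = EG/ABDH/- → run E
t=12: L0/L1/L2 = G/ABDHE/- → run G
t=13: L0/L1/L2 = G/ABDHE/- → run G
t=14: L0/L1/L2 = -/ABDHE/- → run A
t=15: L0/L1/L2 = -/ABDHE/- → run A
t=16: L0/L1/L2 = -/ABDHE/- → run A
t=17: L0/L1/L2 = -/ABDHE/- → run A
t=18: L0/L1/L2 = -/BDHE/A → run B
t=19: L0/L1/L2 = -/BDHE/A → run B
t=20: L0/L1/L2 = -/BDHE/A → run B
t=21: L0/L1/L2 = -/BDHE/A → run B
t=22: L0/L1/L2 = -/DHE/AB → run D
t=23: L0/L1/L2 = -/DHE/AB → run D
t=24: L0/L1/L2 = -/DHE/AB → run D
t=25: L0/L1/L2 = -/DHE/AB → run D
t=26: L0/L1/L2 = -/HE/ABD → run H
t=27: L0/L1/L2 = -/HE/ABD → run H
t=28: L0/L1/L2 = -/HE/ABD → run H
t=29: L0/L1/L2 = -/E/ABD → run E
t=30: L0/L1/L2 = -/-/ABD → run A
t=31: L0/L1/L2 = -/-/ABD → run A
t=32: L0/L1/L2 = -/-/BD → run B
t=33: L0/L1/L2 = -/-/D → run D
t=34: L0/L1/L2 = -/-/D → run D
t=35: (idle)
t=36: (idle)
t=37: (idle)
t=38: (idle)

running at tick 25 = D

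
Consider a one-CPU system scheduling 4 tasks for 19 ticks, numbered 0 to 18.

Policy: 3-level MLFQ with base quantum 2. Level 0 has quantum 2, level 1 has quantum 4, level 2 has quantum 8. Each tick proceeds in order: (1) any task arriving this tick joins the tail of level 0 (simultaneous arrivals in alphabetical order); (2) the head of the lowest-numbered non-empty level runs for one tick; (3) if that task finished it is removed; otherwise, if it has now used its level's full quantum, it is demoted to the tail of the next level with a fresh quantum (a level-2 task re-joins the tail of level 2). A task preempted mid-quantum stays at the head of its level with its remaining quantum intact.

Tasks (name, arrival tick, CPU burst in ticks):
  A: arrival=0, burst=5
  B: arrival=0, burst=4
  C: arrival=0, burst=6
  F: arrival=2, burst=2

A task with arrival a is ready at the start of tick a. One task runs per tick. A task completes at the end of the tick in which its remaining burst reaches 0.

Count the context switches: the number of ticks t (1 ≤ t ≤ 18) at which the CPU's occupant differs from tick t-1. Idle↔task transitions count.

t=0: L0/L1/L2 = ABC/-/- → run A
t=1: L0/L1/L2 = ABC/-/- → run A
t=2: L0/L1/L2 = BCF/A/- → run B
t=3: L0/L1/L2 = BCF/A/- → run B
t=4: L0/L1/L2 = CF/AB/- → run C
t=5: L0/L1/L2 = CF/AB/- → run C
t=6: L0/L1/L2 = F/ABC/- → run F
t=7: L0/L1/L2 = F/ABC/- → run F
t=8: L0/L1/L2 = -/ABC/- → run A
t=9: L0/L1/L2 = -/ABC/- → run A
t=10: L0/L1/L2 = -/ABC/- → run A
t=11: L0/L1/L2 = -/BC/- → run B
t=12: L0/L1/L2 = -/BC/- → run B
t=13: L0/L1/L2 = -/C/- → run C
t=14: L0/L1/L2 = -/C/- → run C
t=15: L0/L1/L2 = -/C/- → run C
t=16: L0/L1/L2 = -/C/- → run C
t=17: (idle)
t=18: (idle)

context switches = 7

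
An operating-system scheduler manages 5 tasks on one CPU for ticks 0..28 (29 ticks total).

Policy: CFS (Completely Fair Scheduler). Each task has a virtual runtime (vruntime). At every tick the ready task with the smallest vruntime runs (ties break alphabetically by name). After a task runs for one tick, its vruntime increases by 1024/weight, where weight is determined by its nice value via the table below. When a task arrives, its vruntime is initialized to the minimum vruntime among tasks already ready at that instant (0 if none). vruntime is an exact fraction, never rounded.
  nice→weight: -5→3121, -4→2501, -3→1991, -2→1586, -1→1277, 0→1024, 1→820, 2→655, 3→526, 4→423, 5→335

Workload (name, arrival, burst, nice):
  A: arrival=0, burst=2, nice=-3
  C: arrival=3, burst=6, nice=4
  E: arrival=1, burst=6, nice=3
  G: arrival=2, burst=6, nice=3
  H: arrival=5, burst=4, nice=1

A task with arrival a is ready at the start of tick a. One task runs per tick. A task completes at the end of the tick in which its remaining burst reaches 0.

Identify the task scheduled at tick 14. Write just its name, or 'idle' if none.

t=0: vr[A=0] → run A
t=1: vr[A=1024/1991 E=1024/1991] → run A
t=2: vr[E=1024/1991 G=1024/1991] → run E
t=3: vr[C=1024/1991 E=1288704/523633 G=1024/1991] → run C
t=4: vr[C=2471936/842193 E=1288704/523633 G=1024/1991] → run G
t=5: vr[C=2471936/842193 E=1288704/523633 G=1288704/523633 H=1288704/523633] → run E
t=6: vr[C=2471936/842193 E=2308096/523633 G=1288704/523633 H=1288704/523633] → run G
t=7: vr[C=2471936/842193 E=2308096/523633 G=2308096/523633 H=1288704/523633] → run H
t=8: vr[C=2471936/842193 E=2308096/523633 G=2308096/523633 H=398234368/107344765] → run C
t=9: vr[C=4510720/842193 E=2308096/523633 G=2308096/523633 H=398234368/107344765] → run H
t=10: vr[C=4510720/842193 E=2308096/523633 G=2308096/523633 H=532284416/107344765] → run E
t=11: vr[C=4510720/842193 E=3327488/523633 G=2308096/523633 H=532284416/107344765] → run G
t=12: vr[C=4510720/842193 E=3327488/523633 G=3327488/523633 H=532284416/107344765] → run H
t=13: vr[C=4510720/842193 E=3327488/523633 G=3327488/523633 H=666334464/107344765] → run C
t=14: vr[C=2183168/280731 E=3327488/523633 G=3327488/523633 H=666334464/107344765] → run H
t=15: vr[C=2183168/280731 E=3327488/523633 G=3327488/523633] → run E
t=16: vr[C=2183168/280731 E=4346880/523633 G=3327488/523633] → run G
t=17: vr[C=2183168/280731 E=4346880/523633 G=4346880/523633] → run C
t=18: vr[C=8588288/842193 E=4346880/523633 G=4346880/523633] → run E
t=19: vr[C=8588288/842193 E=5366272/523633 G=4346880/523633] → run G
t=20: vr[C=8588288/842193 E=5366272/523633 G=5366272/523633] → run C
t=21: vr[C=10627072/842193 E=5366272/523633 G=5366272/523633] → run E
t=22: vr[C=10627072/842193 G=5366272/523633] → run G
t=23: vr[C=10627072/842193] → run C
t=24: (idle)
t=25: (idle)
t=26: (idle)
t=27: (idle)
t=28: (idle)

running at tick 14 = H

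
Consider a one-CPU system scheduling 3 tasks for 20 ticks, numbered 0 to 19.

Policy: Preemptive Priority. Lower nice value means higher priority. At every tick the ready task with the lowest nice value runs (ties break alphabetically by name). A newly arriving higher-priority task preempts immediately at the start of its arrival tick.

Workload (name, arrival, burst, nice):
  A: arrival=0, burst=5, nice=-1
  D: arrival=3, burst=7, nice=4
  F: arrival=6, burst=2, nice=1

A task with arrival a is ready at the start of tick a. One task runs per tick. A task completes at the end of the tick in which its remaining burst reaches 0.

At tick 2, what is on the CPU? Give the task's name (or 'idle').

running at tick 2 = A

t=0: ready={A} → run A
t=1: ready={A} → run A
t=2: ready={A} → run A
t=3: ready={A,D} → run A
t=4: ready={A,D} → run A
t=5: ready={D} → run D
t=6: ready={D,F} → run F
t=7: ready={D,F} → run F
t=8: ready={D} → run D
t=9: ready={D} → run D
t=10: ready={D} → run D
t=11: ready={D} → run D
t=12: ready={D} → run D
t=13: ready={D} → run D
t=14: (idle)
t=15: (idle)
t=16: (idle)
t=17: (idle)
t=18: (idle)
t=19: (idle)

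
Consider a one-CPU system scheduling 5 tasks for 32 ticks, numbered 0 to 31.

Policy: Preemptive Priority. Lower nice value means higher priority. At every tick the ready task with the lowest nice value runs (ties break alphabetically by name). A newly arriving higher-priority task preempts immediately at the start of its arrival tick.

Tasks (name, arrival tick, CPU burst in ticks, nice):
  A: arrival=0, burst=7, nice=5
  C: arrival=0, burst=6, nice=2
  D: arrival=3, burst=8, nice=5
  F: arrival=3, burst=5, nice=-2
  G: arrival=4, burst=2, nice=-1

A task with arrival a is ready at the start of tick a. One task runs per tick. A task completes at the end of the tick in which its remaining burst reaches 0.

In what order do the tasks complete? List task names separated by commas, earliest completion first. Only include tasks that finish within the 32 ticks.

t=0: ready={A,C} → run C
t=1: ready={A,C} → run C
t=2: ready={A,C} → run C
t=3: ready={A,C,D,F} → run F
t=4: ready={A,C,D,F,G} → run F
t=5: ready={A,C,D,F,G} → run F
t=6: ready={A,C,D,F,G} → run F
t=7: ready={A,C,D,F,G} → run F
t=8: ready={A,C,D,G} → run G
t=9: ready={A,C,D,G} → run G
t=10: ready={A,C,D} → run C
t=11: ready={A,C,D} → run C
t=12: ready={A,C,D} → run C
t=13: ready={A,D} → run A
t=14: ready={A,D} → run A
t=15: ready={A,D} → run A
t=16: ready={A,D} → run A
t=17: ready={A,D} → run A
t=18: ready={A,D} → run A
t=19: ready={A,D} → run A
t=20: ready={D} → run D
t=21: ready={D} → run D
t=22: ready={D} → run D
t=23: ready={D} → run D
t=24: ready={D} → run D
t=25: ready={D} → run D
t=26: ready={D} → run D
t=27: ready={D} → run D
t=28: (idle)
t=29: (idle)
t=30: (idle)
t=31: (idle)

completion order = F, G, C, A, D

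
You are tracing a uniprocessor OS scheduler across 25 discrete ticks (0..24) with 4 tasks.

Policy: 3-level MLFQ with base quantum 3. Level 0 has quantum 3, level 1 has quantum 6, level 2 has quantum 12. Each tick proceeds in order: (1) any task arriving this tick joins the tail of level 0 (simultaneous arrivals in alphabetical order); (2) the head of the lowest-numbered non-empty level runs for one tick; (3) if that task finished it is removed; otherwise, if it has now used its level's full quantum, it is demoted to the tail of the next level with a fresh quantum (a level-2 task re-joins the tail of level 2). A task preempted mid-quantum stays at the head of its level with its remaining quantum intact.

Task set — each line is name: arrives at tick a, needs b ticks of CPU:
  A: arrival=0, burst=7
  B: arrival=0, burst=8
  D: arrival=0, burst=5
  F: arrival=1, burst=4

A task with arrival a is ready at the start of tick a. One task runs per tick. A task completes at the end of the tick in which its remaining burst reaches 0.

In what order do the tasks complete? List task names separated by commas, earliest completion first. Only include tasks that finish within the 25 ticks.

completion order = A, B, D, F

t=0: L0/L1/L2 = ABD/-/- → run A
t=1: L0/L1/L2 = ABDF/-/- → run A
t=2: L0/L1/L2 = ABDF/-/- → run A
t=3: L0/L1/L2 = BDF/A/- → run B
t=4: L0/L1/L2 = BDF/A/- → run B
t=5: L0/L1/L2 = BDF/A/- → run B
t=6: L0/L1/L2 = DF/AB/- → run D
t=7: L0/L1/L2 = DF/AB/- → run D
t=8: L0/L1/L2 = DF/AB/- → run D
t=9: L0/L1/L2 = F/ABD/- → run F
t=10: L0/L1/L2 = F/ABD/- → run F
t=11: L0/L1/L2 = F/ABD/- → run F
t=12: L0/L1/L2 = -/ABDF/- → run A
t=13: L0/L1/L2 = -/ABDF/- → run A
t=14: L0/L1/L2 = -/ABDF/- → run A
t=15: L0/L1/L2 = -/ABDF/- → run A
t=16: L0/L1/L2 = -/BDF/- → run B
t=17: L0/L1/L2 = -/BDF/- → run B
t=18: L0/L1/L2 = -/BDF/- → run B
t=19: L0/L1/L2 = -/BDF/- → run B
t=20: L0/L1/L2 = -/BDF/- → run B
t=21: L0/L1/L2 = -/DF/- → run D
t=22: L0/L1/L2 = -/DF/- → run D
t=23: L0/L1/L2 = -/F/- → run F
t=24: (idle)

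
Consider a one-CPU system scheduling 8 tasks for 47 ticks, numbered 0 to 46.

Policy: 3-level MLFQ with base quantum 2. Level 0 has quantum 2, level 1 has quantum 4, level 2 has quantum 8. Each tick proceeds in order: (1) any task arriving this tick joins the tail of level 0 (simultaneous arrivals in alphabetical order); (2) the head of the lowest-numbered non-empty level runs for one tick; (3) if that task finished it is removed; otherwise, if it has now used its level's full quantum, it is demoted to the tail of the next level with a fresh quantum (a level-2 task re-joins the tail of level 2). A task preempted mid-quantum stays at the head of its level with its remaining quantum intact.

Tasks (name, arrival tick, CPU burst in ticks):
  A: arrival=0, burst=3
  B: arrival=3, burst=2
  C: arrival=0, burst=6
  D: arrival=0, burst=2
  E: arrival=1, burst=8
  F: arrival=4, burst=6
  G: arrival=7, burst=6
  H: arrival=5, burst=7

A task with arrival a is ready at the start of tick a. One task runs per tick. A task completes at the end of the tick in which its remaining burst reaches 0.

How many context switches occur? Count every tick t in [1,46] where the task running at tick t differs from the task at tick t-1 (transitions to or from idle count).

context switches = 16

t=0: L0/L1/L2 = ACD/-/- → run A
t=1: L0/L1/L2 = ACDE/-/- → run A
t=2: L0/L1/L2 = CDE/A/- → run C
t=3: L0/L1/L2 = CDEB/A/- → run C
t=4: L0/L1/L2 = DEBF/AC/- → run D
t=5: L0/L1/L2 = DEBFH/AC/- → run D
t=6: L0/L1/L2 = EBFH/AC/- → run E
t=7: L0/L1/L2 = EBFHG/AC/- → run E
t=8: L0/L1/L2 = BFHG/ACE/- → run B
t=9: L0/L1/L2 = BFHG/ACE/- → run B
t=10: L0/L1/L2 = FHG/ACE/- → run F
t=11: L0/L1/L2 = FHG/ACE/- → run F
t=12: L0/L1/L2 = HG/ACEF/- → run H
t=13: L0/L1/L2 = HG/ACEF/- → run H
t=14: L0/L1/L2 = G/ACEFH/- → run G
t=15: L0/L1/L2 = G/ACEFH/- → run G
t=16: L0/L1/L2 = -/ACEFHG/- → run A
t=17: L0/L1/L2 = -/CEFHG/- → run C
t=18: L0/L1/L2 = -/CEFHG/- → run C
t=19: L0/L1/L2 = -/CEFHG/- → run C
t=20: L0/L1/L2 = -/CEFHG/- → run C
t=21: L0/L1/L2 = -/EFHG/- → run E
t=22: L0/L1/L2 = -/EFHG/- → run E
t=23: L0/L1/L2 = -/EFHG/- → run E
t=24: L0/L1/L2 = -/EFHG/- → run E
t=25: L0/L1/L2 = -/FHG/E → run F
t=26: L0/L1/L2 = -/FHG/E → run F
t=27: L0/L1/L2 = -/FHG/E → run F
t=28: L0/L1/L2 = -/FHG/E → run F
t=29: L0/L1/L2 = -/HG/E → run H
t=30: L0/L1/L2 = -/HG/E → run H
t=31: L0/L1/L2 = -/HG/E → run H
t=32: L0/L1/L2 = -/HG/E → run H
t=33: L0/L1/L2 = -/G/EH → run G
t=34: L0/L1/L2 = -/G/EH → run G
t=35: L0/L1/L2 = -/G/EH → run G
t=36: L0/L1/L2 = -/G/EH → run G
t=37: L0/L1/L2 = -/-/EH → run E
t=38: L0/L1/L2 = -/-/EH → run E
t=39: L0/L1/L2 = -/-/H → run H
t=40: (idle)
t=41: (idle)
t=42: (idle)
t=43: (idle)
t=44: (idle)
t=45: (idle)
t=46: (idle)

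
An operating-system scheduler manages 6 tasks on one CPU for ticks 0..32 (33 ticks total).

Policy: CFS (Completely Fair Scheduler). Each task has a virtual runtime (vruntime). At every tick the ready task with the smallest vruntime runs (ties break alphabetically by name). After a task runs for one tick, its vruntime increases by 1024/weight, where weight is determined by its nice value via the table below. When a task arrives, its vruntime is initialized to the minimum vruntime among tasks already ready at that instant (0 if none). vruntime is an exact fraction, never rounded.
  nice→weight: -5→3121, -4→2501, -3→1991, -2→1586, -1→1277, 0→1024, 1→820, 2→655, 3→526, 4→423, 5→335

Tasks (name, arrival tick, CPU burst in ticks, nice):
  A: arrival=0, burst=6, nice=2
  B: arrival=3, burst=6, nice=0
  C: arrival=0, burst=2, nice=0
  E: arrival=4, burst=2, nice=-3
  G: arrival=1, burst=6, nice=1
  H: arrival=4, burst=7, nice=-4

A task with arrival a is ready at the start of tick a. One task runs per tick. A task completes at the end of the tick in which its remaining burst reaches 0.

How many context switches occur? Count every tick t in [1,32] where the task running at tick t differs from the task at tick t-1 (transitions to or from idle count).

context switches = 27

t=0: vr[A=0 C=0] → run A
t=1: vr[A=1024/655 C=0 G=0] → run C
t=2: vr[A=1024/655 C=1 G=0] → run G
t=3: vr[A=1024/655 B=1 C=1 G=256/205] → run B
t=4: vr[A=1024/655 B=2 C=1 E=1 G=256/205 H=1] → run C
t=5: vr[A=1024/655 B=2 E=1 G=256/205 H=1] → run E
t=6: vr[A=1024/655 B=2 E=3015/1991 G=256/205 H=1] → run H
t=7: vr[A=1024/655 B=2 E=3015/1991 G=256/205 H=3525/2501] → run G
t=8: vr[A=1024/655 B=2 E=3015/1991 G=512/205 H=3525/2501] → run H
t=9: vr[A=1024/655 B=2 E=3015/1991 G=512/205 H=4549/2501] → run E
t=10: vr[A=1024/655 B=2 G=512/205 H=4549/2501] → run A
t=11: vr[A=2048/655 B=2 G=512/205 H=4549/2501] → run H
t=12: vr[A=2048/655 B=2 G=512/205 H=5573/2501] → run B
t=13: vr[A=2048/655 B=3 G=512/205 H=5573/2501] → run H
t=14: vr[A=2048/655 B=3 G=512/205 H=6597/2501] → run G
t=15: vr[A=2048/655 B=3 G=768/205 H=6597/2501] → run H
t=16: vr[A=2048/655 B=3 G=768/205 H=7621/2501] → run B
t=17: vr[A=2048/655 B=4 G=768/205 H=7621/2501] → run H
t=18: vr[A=2048/655 B=4 G=768/205 H=8645/2501] → run A
t=19: vr[A=3072/655 B=4 G=768/205 H=8645/2501] → run H
t=20: vr[A=3072/655 B=4 G=768/205] → run G
t=21: vr[A=3072/655 B=4 G=1024/205] → run B
t=22: vr[A=3072/655 B=5 G=1024/205] → run A
t=23: vr[A=4096/655 B=5 G=1024/205] → run G
t=24: vr[A=4096/655 B=5 G=256/41] → run B
t=25: vr[A=4096/655 B=6 G=256/41] → run B
t=26: vr[A=4096/655 G=256/41] → run G
t=27: vr[A=4096/655] → run A
t=28: vr[A=1024/131] → run A
t=29: (idle)
t=30: (idle)
t=31: (idle)
t=32: (idle)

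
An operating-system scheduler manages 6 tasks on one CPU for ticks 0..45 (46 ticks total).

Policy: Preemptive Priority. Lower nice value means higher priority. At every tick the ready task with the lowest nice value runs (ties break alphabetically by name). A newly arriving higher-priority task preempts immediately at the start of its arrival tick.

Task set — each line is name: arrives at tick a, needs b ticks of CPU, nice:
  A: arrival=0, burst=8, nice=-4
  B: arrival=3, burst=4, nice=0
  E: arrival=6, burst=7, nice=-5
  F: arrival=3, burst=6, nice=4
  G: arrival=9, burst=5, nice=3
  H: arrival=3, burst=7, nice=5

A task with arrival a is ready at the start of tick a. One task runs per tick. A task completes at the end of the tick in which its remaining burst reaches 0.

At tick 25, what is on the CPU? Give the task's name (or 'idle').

t=0: ready={A} → run A
t=1: ready={A} → run A
t=2: ready={A} → run A
t=3: ready={A,B,F,H} → run A
t=4: ready={A,B,F,H} → run A
t=5: ready={A,B,F,H} → run A
t=6: ready={A,B,E,F,H} → run E
t=7: ready={A,B,E,F,H} → run E
t=8: ready={A,B,E,F,H} → run E
t=9: ready={A,B,E,F,G,H} → run E
t=10: ready={A,B,E,F,G,H} → run E
t=11: ready={A,B,E,F,G,H} → run E
t=12: ready={A,B,E,F,G,H} → run E
t=13: ready={A,B,F,G,H} → run A
t=14: ready={A,B,F,G,H} → run A
t=15: ready={B,F,G,H} → run B
t=16: ready={B,F,G,H} → run B
t=17: ready={B,F,G,H} → run B
t=18: ready={B,F,G,H} → run B
t=19: ready={F,G,H} → run G
t=20: ready={F,G,H} → run G
t=21: ready={F,G,H} → run G
t=22: ready={F,G,H} → run G
t=23: ready={F,G,H} → run G
t=24: ready={F,H} → run F
t=25: ready={F,H} → run F
t=26: ready={F,H} → run F
t=27: ready={F,H} → run F
t=28: ready={F,H} → run F
t=29: ready={F,H} → run F
t=30: ready={H} → run H
t=31: ready={H} → run H
t=32: ready={H} → run H
t=33: ready={H} → run H
t=34: ready={H} → run H
t=35: ready={H} → run H
t=36: ready={H} → run H
t=37: (idle)
t=38: (idle)
t=39: (idle)
t=40: (idle)
t=41: (idle)
t=42: (idle)
t=43: (idle)
t=44: (idle)
t=45: (idle)

running at tick 25 = F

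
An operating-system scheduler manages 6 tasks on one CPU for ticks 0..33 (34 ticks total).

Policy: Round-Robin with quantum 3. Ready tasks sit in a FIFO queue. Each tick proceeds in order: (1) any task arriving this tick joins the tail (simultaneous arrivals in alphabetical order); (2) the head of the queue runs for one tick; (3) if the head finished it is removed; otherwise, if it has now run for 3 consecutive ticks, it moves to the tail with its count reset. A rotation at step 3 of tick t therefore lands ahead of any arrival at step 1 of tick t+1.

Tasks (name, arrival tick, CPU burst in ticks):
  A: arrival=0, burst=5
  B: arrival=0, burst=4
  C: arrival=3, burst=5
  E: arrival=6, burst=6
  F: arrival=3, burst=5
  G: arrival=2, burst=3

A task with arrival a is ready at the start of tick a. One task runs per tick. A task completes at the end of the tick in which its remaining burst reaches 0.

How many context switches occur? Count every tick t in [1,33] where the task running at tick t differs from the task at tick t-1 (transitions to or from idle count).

t=0: queue=[A,B] q_used=0 → run A
t=1: queue=[A,B] q_used=1 → run A
t=2: queue=[A,B,G] q_used=2 → run A
t=3: queue=[B,G,A,C,F] q_used=0 → run B
t=4: queue=[B,G,A,C,F] q_used=1 → run B
t=5: queue=[B,G,A,C,F] q_used=2 → run B
t=6: queue=[G,A,C,F,B,E] q_used=0 → run G
t=7: queue=[G,A,C,F,B,E] q_used=1 → run G
t=8: queue=[G,A,C,F,B,E] q_used=2 → run G
t=9: queue=[A,C,F,B,E] q_used=0 → run A
t=10: queue=[A,C,F,B,E] q_used=1 → run A
t=11: queue=[C,F,B,E] q_used=0 → run C
t=12: queue=[C,F,B,E] q_used=1 → run C
t=13: queue=[C,F,B,E] q_used=2 → run C
t=14: queue=[F,B,E,C] q_used=0 → run F
t=15: queue=[F,B,E,C] q_used=1 → run F
t=16: queue=[F,B,E,C] q_used=2 → run F
t=17: queue=[B,E,C,F] q_used=0 → run B
t=18: queue=[E,C,F] q_used=0 → run E
t=19: queue=[E,C,F] q_used=1 → run E
t=20: queue=[E,C,F] q_used=2 → run E
t=21: queue=[C,F,E] q_used=0 → run C
t=22: queue=[C,F,E] q_used=1 → run C
t=23: queue=[F,E] q_used=0 → run F
t=24: queue=[F,E] q_used=1 → run F
t=25: queue=[E] q_used=0 → run E
t=26: queue=[E] q_used=1 → run E
t=27: queue=[E] q_used=2 → run E
t=28: (idle)
t=29: (idle)
t=30: (idle)
t=31: (idle)
t=32: (idle)
t=33: (idle)

context switches = 11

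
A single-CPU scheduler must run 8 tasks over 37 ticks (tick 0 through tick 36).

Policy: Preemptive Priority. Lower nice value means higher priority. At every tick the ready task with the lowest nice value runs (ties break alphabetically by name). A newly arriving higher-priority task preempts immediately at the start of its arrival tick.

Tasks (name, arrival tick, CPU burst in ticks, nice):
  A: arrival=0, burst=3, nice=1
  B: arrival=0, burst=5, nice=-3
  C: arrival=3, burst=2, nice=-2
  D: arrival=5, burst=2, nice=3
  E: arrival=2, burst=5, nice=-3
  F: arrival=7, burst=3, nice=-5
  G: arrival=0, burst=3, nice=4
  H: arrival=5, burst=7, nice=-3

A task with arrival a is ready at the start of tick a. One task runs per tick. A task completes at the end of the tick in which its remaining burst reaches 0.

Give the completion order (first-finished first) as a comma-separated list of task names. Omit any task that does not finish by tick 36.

completion order = B, F, E, H, C, A, D, G

t=0: ready={A,B,G} → run B
t=1: ready={A,B,G} → run B
t=2: ready={A,B,E,G} → run B
t=3: ready={A,B,C,E,G} → run B
t=4: ready={A,B,C,E,G} → run B
t=5: ready={A,C,D,E,G,H} → run E
t=6: ready={A,C,D,E,G,H} → run E
t=7: ready={A,C,D,E,F,G,H} → run F
t=8: ready={A,C,D,E,F,G,H} → run F
t=9: ready={A,C,D,E,F,G,H} → run F
t=10: ready={A,C,D,E,G,H} → run E
t=11: ready={A,C,D,E,G,H} → run E
t=12: ready={A,C,D,E,G,H} → run E
t=13: ready={A,C,D,G,H} → run H
t=14: ready={A,C,D,G,H} → run H
t=15: ready={A,C,D,G,H} → run H
t=16: ready={A,C,D,G,H} → run H
t=17: ready={A,C,D,G,H} → run H
t=18: ready={A,C,D,G,H} → run H
t=19: ready={A,C,D,G,H} → run H
t=20: ready={A,C,D,G} → run C
t=21: ready={A,C,D,G} → run C
t=22: ready={A,D,G} → run A
t=23: ready={A,D,G} → run A
t=24: ready={A,D,G} → run A
t=25: ready={D,G} → run D
t=26: ready={D,G} → run D
t=27: ready={G} → run G
t=28: ready={G} → run G
t=29: ready={G} → run G
t=30: (idle)
t=31: (idle)
t=32: (idle)
t=33: (idle)
t=34: (idle)
t=35: (idle)
t=36: (idle)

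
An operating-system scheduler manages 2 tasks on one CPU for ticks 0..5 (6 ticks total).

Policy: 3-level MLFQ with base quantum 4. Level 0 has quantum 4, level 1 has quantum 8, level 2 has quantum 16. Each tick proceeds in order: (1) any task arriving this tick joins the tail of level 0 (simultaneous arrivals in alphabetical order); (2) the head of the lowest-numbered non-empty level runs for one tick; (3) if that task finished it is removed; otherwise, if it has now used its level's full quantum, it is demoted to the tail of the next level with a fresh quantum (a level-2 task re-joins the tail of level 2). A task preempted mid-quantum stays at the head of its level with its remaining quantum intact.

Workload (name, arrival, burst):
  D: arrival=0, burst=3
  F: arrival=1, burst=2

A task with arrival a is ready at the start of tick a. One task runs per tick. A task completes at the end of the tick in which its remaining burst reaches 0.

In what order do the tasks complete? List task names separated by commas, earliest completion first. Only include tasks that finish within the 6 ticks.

t=0: L0/L1/L2 = D/-/- → run D
t=1: L0/L1/L2 = DF/-/- → run D
t=2: L0/L1/L2 = DF/-/- → run D
t=3: L0/L1/L2 = F/-/- → run F
t=4: L0/L1/L2 = F/-/- → run F
t=5: (idle)

completion order = D, F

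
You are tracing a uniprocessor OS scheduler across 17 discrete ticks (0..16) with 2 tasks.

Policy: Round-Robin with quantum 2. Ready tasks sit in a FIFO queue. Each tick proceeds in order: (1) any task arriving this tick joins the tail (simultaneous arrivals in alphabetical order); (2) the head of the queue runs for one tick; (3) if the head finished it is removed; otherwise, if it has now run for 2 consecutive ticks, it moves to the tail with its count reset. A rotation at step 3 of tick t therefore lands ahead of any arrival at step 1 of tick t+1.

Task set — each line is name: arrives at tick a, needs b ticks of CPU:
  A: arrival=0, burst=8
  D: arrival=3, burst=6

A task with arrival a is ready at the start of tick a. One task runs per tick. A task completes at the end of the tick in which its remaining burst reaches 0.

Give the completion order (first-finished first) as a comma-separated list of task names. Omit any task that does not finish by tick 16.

completion order = A, D

t=0: queue=[A] q_used=0 → run A
t=1: queue=[A] q_used=1 → run A
t=2: queue=[A] q_used=0 → run A
t=3: queue=[A,D] q_used=1 → run A
t=4: queue=[D,A] q_used=0 → run D
t=5: queue=[D,A] q_used=1 → run D
t=6: queue=[A,D] q_used=0 → run A
t=7: queue=[A,D] q_used=1 → run A
t=8: queue=[D,A] q_used=0 → run D
t=9: queue=[D,A] q_used=1 → run D
t=10: queue=[A,D] q_used=0 → run A
t=11: queue=[A,D] q_used=1 → run A
t=12: queue=[D] q_used=0 → run D
t=13: queue=[D] q_used=1 → run D
t=14: (idle)
t=15: (idle)
t=16: (idle)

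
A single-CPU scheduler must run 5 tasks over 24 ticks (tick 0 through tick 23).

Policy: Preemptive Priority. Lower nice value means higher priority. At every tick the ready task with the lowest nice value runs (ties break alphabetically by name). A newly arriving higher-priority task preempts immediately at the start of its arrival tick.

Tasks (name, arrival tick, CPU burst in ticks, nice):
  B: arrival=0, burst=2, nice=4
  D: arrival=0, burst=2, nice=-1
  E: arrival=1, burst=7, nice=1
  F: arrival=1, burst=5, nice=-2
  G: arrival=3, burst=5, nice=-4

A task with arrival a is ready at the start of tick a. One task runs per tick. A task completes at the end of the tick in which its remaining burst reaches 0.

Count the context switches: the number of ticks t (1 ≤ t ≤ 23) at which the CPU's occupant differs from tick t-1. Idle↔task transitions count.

t=0: ready={B,D} → run D
t=1: ready={B,D,E,F} → run F
t=2: ready={B,D,E,F} → run F
t=3: ready={B,D,E,F,G} → run G
t=4: ready={B,D,E,F,G} → run G
t=5: ready={B,D,E,F,G} → run G
t=6: ready={B,D,E,F,G} → run G
t=7: ready={B,D,E,F,G} → run G
t=8: ready={B,D,E,F} → run F
t=9: ready={B,D,E,F} → run F
t=10: ready={B,D,E,F} → run F
t=11: ready={B,D,E} → run D
t=12: ready={B,E} → run E
t=13: ready={B,E} → run E
t=14: ready={B,E} → run E
t=15: ready={B,E} → run E
t=16: ready={B,E} → run E
t=17: ready={B,E} → run E
t=18: ready={B,E} → run E
t=19: ready={B} → run B
t=20: ready={B} → run B
t=21: (idle)
t=22: (idle)
t=23: (idle)

context switches = 7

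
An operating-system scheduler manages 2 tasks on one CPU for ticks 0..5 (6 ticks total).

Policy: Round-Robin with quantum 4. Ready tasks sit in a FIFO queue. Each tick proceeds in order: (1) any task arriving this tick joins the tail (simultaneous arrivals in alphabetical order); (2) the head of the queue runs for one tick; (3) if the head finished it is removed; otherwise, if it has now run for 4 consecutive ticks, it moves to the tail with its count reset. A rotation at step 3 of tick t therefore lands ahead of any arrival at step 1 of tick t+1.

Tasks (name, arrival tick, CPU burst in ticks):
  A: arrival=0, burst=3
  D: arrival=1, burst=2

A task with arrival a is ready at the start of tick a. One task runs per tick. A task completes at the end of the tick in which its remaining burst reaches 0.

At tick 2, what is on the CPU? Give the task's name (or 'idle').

running at tick 2 = A

t=0: queue=[A] q_used=0 → run A
t=1: queue=[A,D] q_used=1 → run A
t=2: queue=[A,D] q_used=2 → run A
t=3: queue=[D] q_used=0 → run D
t=4: queue=[D] q_used=1 → run D
t=5: (idle)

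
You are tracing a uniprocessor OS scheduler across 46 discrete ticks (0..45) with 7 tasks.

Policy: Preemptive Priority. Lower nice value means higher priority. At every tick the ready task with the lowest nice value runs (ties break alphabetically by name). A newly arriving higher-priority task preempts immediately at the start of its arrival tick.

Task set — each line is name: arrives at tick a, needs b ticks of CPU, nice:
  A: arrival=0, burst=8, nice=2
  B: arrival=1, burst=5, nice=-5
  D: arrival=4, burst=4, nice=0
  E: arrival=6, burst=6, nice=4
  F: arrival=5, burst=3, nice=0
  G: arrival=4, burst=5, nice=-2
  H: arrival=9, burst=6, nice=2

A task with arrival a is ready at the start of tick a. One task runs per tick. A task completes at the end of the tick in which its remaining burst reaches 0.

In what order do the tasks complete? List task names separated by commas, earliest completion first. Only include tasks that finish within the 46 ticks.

completion order = B, G, D, F, A, H, E

t=0: ready={A} → run A
t=1: ready={A,B} → run B
t=2: ready={A,B} → run B
t=3: ready={A,B} → run B
t=4: ready={A,B,D,G} → run B
t=5: ready={A,B,D,F,G} → run B
t=6: ready={A,D,E,F,G} → run G
t=7: ready={A,D,E,F,G} → run G
t=8: ready={A,D,E,F,G} → run G
t=9: ready={A,D,E,F,G,H} → run G
t=10: ready={A,D,E,F,G,H} → run G
t=11: ready={A,D,E,F,H} → run D
t=12: ready={A,D,E,F,H} → run D
t=13: ready={A,D,E,F,H} → run D
t=14: ready={A,D,E,F,H} → run D
t=15: ready={A,E,F,H} → run F
t=16: ready={A,E,F,H} → run F
t=17: ready={A,E,F,H} → run F
t=18: ready={A,E,H} → run A
t=19: ready={A,E,H} → run A
t=20: ready={A,E,H} → run A
t=21: ready={A,E,H} → run A
t=22: ready={A,E,H} → run A
t=23: ready={A,E,H} → run A
t=24: ready={A,E,H} → run A
t=25: ready={E,H} → run H
t=26: ready={E,H} → run H
t=27: ready={E,H} → run H
t=28: ready={E,H} → run H
t=29: ready={E,H} → run H
t=30: ready={E,H} → run H
t=31: ready={E} → run E
t=32: ready={E} → run E
t=33: ready={E} → run E
t=34: ready={E} → run E
t=35: ready={E} → run E
t=36: ready={E} → run E
t=37: (idle)
t=38: (idle)
t=39: (idle)
t=40: (idle)
t=41: (idle)
t=42: (idle)
t=43: (idle)
t=44: (idle)
t=45: (idle)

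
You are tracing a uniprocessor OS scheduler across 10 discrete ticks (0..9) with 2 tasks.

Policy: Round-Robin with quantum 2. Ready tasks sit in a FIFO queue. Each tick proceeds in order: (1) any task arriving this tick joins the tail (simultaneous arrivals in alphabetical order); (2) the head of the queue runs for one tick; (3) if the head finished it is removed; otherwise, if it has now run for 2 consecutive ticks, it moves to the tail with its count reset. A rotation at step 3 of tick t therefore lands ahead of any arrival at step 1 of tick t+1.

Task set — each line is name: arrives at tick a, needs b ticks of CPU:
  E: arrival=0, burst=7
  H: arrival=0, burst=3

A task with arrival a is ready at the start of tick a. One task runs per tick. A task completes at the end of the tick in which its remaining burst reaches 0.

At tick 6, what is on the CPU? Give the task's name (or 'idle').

running at tick 6 = H

t=0: queue=[E,H] q_used=0 → run E
t=1: queue=[E,H] q_used=1 → run E
t=2: queue=[H,E] q_used=0 → run H
t=3: queue=[H,E] q_used=1 → run H
t=4: queue=[E,H] q_used=0 → run E
t=5: queue=[E,H] q_used=1 → run E
t=6: queue=[H,E] q_used=0 → run H
t=7: queue=[E] q_used=0 → run E
t=8: queue=[E] q_used=1 → run E
t=9: queue=[E] q_used=0 → run E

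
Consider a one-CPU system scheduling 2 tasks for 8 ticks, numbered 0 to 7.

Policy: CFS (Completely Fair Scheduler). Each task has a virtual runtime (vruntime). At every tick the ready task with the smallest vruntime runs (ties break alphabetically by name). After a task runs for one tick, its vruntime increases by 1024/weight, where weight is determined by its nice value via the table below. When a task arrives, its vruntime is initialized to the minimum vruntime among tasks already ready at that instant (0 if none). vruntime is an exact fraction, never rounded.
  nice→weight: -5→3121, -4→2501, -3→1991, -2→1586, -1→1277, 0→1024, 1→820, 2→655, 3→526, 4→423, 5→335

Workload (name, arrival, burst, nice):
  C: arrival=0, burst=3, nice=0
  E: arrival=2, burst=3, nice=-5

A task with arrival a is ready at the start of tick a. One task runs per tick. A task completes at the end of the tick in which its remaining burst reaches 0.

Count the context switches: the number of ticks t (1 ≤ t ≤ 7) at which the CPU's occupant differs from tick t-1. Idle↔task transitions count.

context switches = 2

t=0: vr[C=0] → run C
t=1: vr[C=1] → run C
t=2: vr[C=2 E=2] → run C
t=3: vr[E=2] → run E
t=4: vr[E=7266/3121] → run E
t=5: vr[E=8290/3121] → run E
t=6: (idle)
t=7: (idle)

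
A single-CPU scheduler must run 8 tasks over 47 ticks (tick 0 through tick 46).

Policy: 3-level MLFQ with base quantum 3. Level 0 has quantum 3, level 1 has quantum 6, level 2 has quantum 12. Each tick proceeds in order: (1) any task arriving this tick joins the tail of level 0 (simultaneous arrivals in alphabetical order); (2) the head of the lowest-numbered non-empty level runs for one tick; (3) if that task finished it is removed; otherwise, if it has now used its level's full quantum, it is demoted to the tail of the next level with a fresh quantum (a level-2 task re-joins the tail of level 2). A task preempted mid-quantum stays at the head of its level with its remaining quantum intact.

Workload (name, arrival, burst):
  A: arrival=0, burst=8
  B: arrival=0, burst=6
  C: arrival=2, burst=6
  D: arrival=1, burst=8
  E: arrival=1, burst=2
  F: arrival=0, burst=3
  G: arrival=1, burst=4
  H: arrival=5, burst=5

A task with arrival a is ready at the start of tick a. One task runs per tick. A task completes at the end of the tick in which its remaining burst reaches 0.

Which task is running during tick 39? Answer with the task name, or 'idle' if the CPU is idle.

running at tick 39 = C

t=0: L0/L1/L2 = ABF/-/- → run A
t=1: L0/L1/L2 = ABFDEG/-/- → run A
t=2: L0/L1/L2 = ABFDEGC/-/- → run A
t=3: L0/L1/L2 = BFDEGC/A/- → run B
t=4: L0/L1/L2 = BFDEGC/A/- → run B
t=5: L0/L1/L2 = BFDEGCH/A/- → run B
t=6: L0/L1/L2 = FDEGCH/AB/- → run F
t=7: L0/L1/L2 = FDEGCH/AB/- → run F
t=8: L0/L1/L2 = FDEGCH/AB/- → run F
t=9: L0/L1/L2 = DEGCH/AB/- → run D
t=10: L0/L1/L2 = DEGCH/AB/- → run D
t=11: L0/L1/L2 = DEGCH/AB/- → run D
t=12: L0/L1/L2 = EGCH/ABD/- → run E
t=13: L0/L1/L2 = EGCH/ABD/- → run E
t=14: L0/L1/L2 = GCH/ABD/- → run G
t=15: L0/L1/L2 = GCH/ABD/- → run G
t=16: L0/L1/L2 = GCH/ABD/- → run G
t=17: L0/L1/L2 = CH/ABDG/- → run C
t=18: L0/L1/L2 = CH/ABDG/- → run C
t=19: L0/L1/L2 = CH/ABDG/- → run C
t=20: L0/L1/L2 = H/ABDGC/- → run H
t=21: L0/L1/L2 = H/ABDGC/- → run H
t=22: L0/L1/L2 = H/ABDGC/- → run H
t=23: L0/L1/L2 = -/ABDGCH/- → run A
t=24: L0/L1/L2 = -/ABDGCH/- → run A
t=25: L0/L1/L2 = -/ABDGCH/- → run A
t=26: L0/L1/L2 = -/ABDGCH/- → run A
t=27: L0/L1/L2 = -/ABDGCH/- → run A
t=28: L0/L1/L2 = -/BDGCH/- → run B
t=29: L0/L1/L2 = -/BDGCH/- → run B
t=30: L0/L1/L2 = -/BDGCH/- → run B
t=31: L0/L1/L2 = -/DGCH/- → run D
t=32: L0/L1/L2 = -/DGCH/- → run D
t=33: L0/L1/L2 = -/DGCH/- → run D
t=34: L0/L1/L2 = -/DGCH/- → run D
t=35: L0/L1/L2 = -/DGCH/- → run D
t=36: L0/L1/L2 = -/GCH/- → run G
t=37: L0/L1/L2 = -/CH/- → run C
t=38: L0/L1/L2 = -/CH/- → run C
t=39: L0/L1/L2 = -/CH/- → run C
t=40: L0/L1/L2 = -/H/- → run H
t=41: L0/L1/L2 = -/H/- → run H
t=42: (idle)
t=43: (idle)
t=44: (idle)
t=45: (idle)
t=46: (idle)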